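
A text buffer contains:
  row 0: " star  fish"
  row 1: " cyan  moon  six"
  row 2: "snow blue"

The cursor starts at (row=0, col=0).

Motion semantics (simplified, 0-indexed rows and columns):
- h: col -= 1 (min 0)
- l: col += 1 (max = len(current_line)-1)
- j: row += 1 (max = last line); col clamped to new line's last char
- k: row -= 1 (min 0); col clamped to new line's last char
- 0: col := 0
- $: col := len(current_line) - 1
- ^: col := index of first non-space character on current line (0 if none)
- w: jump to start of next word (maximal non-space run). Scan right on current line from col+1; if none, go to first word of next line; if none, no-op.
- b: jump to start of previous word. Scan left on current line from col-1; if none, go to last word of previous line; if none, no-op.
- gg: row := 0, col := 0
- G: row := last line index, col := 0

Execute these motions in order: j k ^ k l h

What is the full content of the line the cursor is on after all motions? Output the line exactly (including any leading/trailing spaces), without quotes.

After 1 (j): row=1 col=0 char='_'
After 2 (k): row=0 col=0 char='_'
After 3 (^): row=0 col=1 char='s'
After 4 (k): row=0 col=1 char='s'
After 5 (l): row=0 col=2 char='t'
After 6 (h): row=0 col=1 char='s'

Answer:  star  fish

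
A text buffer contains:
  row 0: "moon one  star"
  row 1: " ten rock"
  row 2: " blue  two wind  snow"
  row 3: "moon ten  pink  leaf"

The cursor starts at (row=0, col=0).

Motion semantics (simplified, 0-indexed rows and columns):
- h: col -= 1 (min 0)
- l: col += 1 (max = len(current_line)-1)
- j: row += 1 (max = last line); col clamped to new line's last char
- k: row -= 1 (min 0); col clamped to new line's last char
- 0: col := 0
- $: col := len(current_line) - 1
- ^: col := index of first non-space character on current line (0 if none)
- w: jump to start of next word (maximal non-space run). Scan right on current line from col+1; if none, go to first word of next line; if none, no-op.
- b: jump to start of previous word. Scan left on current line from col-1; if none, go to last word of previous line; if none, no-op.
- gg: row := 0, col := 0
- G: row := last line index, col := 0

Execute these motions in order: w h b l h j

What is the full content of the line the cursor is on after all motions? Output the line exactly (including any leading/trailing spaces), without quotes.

Answer:  ten rock

Derivation:
After 1 (w): row=0 col=5 char='o'
After 2 (h): row=0 col=4 char='_'
After 3 (b): row=0 col=0 char='m'
After 4 (l): row=0 col=1 char='o'
After 5 (h): row=0 col=0 char='m'
After 6 (j): row=1 col=0 char='_'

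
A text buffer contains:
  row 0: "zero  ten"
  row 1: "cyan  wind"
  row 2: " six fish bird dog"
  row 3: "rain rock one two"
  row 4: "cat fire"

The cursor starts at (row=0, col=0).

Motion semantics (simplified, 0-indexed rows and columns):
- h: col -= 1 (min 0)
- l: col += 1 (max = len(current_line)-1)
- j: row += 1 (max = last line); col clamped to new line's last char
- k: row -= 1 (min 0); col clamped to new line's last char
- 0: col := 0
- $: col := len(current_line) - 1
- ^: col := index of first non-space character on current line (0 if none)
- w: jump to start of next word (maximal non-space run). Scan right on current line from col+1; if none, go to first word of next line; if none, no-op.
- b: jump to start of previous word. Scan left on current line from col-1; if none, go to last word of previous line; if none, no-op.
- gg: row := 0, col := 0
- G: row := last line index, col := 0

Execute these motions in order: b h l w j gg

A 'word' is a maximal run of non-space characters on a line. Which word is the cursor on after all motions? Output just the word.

Answer: zero

Derivation:
After 1 (b): row=0 col=0 char='z'
After 2 (h): row=0 col=0 char='z'
After 3 (l): row=0 col=1 char='e'
After 4 (w): row=0 col=6 char='t'
After 5 (j): row=1 col=6 char='w'
After 6 (gg): row=0 col=0 char='z'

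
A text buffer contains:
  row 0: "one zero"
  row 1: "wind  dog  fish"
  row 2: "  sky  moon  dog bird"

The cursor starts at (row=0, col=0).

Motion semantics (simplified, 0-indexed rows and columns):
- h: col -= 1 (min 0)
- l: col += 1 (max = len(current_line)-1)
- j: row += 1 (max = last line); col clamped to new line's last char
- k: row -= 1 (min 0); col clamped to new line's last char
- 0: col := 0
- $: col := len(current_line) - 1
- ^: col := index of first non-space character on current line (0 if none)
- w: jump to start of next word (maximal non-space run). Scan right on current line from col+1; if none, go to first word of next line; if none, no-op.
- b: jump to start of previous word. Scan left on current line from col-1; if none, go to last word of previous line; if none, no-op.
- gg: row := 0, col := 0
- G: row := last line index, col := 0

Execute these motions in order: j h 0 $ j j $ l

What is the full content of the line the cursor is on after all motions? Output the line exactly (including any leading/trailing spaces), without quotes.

Answer:   sky  moon  dog bird

Derivation:
After 1 (j): row=1 col=0 char='w'
After 2 (h): row=1 col=0 char='w'
After 3 (0): row=1 col=0 char='w'
After 4 ($): row=1 col=14 char='h'
After 5 (j): row=2 col=14 char='o'
After 6 (j): row=2 col=14 char='o'
After 7 ($): row=2 col=20 char='d'
After 8 (l): row=2 col=20 char='d'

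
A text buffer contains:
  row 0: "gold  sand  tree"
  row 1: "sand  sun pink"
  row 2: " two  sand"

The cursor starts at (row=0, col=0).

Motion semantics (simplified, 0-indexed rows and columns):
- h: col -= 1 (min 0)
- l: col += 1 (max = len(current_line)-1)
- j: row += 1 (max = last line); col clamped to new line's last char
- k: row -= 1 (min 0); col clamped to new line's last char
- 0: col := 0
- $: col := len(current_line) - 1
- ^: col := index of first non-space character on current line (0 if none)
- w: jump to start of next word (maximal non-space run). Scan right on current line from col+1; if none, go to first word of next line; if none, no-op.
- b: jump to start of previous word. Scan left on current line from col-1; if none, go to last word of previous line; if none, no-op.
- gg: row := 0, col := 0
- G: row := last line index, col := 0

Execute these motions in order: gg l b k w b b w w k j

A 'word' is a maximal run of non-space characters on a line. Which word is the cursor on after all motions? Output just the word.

After 1 (gg): row=0 col=0 char='g'
After 2 (l): row=0 col=1 char='o'
After 3 (b): row=0 col=0 char='g'
After 4 (k): row=0 col=0 char='g'
After 5 (w): row=0 col=6 char='s'
After 6 (b): row=0 col=0 char='g'
After 7 (b): row=0 col=0 char='g'
After 8 (w): row=0 col=6 char='s'
After 9 (w): row=0 col=12 char='t'
After 10 (k): row=0 col=12 char='t'
After 11 (j): row=1 col=12 char='n'

Answer: pink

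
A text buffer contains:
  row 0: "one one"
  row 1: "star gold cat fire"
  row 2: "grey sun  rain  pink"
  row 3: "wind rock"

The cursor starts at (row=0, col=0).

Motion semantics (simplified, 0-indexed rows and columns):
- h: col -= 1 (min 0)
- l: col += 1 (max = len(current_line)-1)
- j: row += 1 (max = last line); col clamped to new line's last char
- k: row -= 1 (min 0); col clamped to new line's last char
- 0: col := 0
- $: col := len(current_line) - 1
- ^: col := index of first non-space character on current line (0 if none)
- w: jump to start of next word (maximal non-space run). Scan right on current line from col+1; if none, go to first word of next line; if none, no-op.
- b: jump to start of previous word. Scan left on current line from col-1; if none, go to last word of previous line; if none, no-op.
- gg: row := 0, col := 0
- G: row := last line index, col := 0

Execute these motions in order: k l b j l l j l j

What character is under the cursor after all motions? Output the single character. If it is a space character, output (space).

Answer: d

Derivation:
After 1 (k): row=0 col=0 char='o'
After 2 (l): row=0 col=1 char='n'
After 3 (b): row=0 col=0 char='o'
After 4 (j): row=1 col=0 char='s'
After 5 (l): row=1 col=1 char='t'
After 6 (l): row=1 col=2 char='a'
After 7 (j): row=2 col=2 char='e'
After 8 (l): row=2 col=3 char='y'
After 9 (j): row=3 col=3 char='d'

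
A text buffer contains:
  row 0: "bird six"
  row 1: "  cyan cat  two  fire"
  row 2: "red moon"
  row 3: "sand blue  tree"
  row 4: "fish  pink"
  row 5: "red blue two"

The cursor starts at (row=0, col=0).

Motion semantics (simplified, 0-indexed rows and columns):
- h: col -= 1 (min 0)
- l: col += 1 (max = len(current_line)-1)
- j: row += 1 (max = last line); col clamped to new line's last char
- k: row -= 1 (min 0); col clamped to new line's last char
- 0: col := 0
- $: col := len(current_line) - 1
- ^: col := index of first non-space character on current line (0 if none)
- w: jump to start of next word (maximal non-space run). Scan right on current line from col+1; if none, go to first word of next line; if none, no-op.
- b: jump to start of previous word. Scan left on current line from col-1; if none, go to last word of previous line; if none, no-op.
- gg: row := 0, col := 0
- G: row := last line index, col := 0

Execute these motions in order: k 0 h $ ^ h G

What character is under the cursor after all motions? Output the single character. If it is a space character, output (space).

After 1 (k): row=0 col=0 char='b'
After 2 (0): row=0 col=0 char='b'
After 3 (h): row=0 col=0 char='b'
After 4 ($): row=0 col=7 char='x'
After 5 (^): row=0 col=0 char='b'
After 6 (h): row=0 col=0 char='b'
After 7 (G): row=5 col=0 char='r'

Answer: r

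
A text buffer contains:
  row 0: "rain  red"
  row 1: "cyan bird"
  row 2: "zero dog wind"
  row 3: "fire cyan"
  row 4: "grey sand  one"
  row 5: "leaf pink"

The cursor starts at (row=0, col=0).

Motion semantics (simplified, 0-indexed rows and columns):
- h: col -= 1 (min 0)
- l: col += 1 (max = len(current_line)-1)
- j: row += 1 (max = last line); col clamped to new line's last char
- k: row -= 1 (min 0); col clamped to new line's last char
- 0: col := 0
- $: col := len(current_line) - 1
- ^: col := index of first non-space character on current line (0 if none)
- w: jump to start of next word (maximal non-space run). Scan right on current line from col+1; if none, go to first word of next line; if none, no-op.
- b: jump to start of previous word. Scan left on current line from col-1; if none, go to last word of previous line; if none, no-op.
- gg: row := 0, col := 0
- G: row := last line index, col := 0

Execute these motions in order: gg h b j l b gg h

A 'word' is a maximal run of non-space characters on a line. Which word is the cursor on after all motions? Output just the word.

After 1 (gg): row=0 col=0 char='r'
After 2 (h): row=0 col=0 char='r'
After 3 (b): row=0 col=0 char='r'
After 4 (j): row=1 col=0 char='c'
After 5 (l): row=1 col=1 char='y'
After 6 (b): row=1 col=0 char='c'
After 7 (gg): row=0 col=0 char='r'
After 8 (h): row=0 col=0 char='r'

Answer: rain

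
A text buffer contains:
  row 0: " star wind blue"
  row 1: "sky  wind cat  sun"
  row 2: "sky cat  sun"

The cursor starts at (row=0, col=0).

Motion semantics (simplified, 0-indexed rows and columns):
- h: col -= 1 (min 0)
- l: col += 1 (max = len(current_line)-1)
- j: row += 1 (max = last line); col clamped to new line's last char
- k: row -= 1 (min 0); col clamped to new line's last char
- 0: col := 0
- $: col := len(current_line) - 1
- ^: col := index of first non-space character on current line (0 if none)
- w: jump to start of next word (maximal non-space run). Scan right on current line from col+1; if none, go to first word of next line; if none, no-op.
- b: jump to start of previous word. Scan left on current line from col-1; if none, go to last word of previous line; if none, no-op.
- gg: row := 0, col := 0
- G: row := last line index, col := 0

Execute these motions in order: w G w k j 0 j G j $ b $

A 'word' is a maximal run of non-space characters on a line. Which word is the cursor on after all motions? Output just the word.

Answer: sun

Derivation:
After 1 (w): row=0 col=1 char='s'
After 2 (G): row=2 col=0 char='s'
After 3 (w): row=2 col=4 char='c'
After 4 (k): row=1 col=4 char='_'
After 5 (j): row=2 col=4 char='c'
After 6 (0): row=2 col=0 char='s'
After 7 (j): row=2 col=0 char='s'
After 8 (G): row=2 col=0 char='s'
After 9 (j): row=2 col=0 char='s'
After 10 ($): row=2 col=11 char='n'
After 11 (b): row=2 col=9 char='s'
After 12 ($): row=2 col=11 char='n'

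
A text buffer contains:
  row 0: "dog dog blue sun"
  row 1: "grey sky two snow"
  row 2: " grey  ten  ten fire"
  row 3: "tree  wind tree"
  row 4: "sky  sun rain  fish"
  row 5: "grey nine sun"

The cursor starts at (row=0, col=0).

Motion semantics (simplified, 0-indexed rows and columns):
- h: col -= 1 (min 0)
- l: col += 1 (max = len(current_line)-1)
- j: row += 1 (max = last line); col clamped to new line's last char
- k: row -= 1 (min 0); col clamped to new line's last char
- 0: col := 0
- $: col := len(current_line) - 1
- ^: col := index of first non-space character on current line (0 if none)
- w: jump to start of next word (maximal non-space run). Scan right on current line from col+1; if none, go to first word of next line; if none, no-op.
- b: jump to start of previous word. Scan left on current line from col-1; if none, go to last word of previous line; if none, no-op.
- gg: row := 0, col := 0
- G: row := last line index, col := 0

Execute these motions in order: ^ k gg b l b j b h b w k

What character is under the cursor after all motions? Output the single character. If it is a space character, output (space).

Answer: s

Derivation:
After 1 (^): row=0 col=0 char='d'
After 2 (k): row=0 col=0 char='d'
After 3 (gg): row=0 col=0 char='d'
After 4 (b): row=0 col=0 char='d'
After 5 (l): row=0 col=1 char='o'
After 6 (b): row=0 col=0 char='d'
After 7 (j): row=1 col=0 char='g'
After 8 (b): row=0 col=13 char='s'
After 9 (h): row=0 col=12 char='_'
After 10 (b): row=0 col=8 char='b'
After 11 (w): row=0 col=13 char='s'
After 12 (k): row=0 col=13 char='s'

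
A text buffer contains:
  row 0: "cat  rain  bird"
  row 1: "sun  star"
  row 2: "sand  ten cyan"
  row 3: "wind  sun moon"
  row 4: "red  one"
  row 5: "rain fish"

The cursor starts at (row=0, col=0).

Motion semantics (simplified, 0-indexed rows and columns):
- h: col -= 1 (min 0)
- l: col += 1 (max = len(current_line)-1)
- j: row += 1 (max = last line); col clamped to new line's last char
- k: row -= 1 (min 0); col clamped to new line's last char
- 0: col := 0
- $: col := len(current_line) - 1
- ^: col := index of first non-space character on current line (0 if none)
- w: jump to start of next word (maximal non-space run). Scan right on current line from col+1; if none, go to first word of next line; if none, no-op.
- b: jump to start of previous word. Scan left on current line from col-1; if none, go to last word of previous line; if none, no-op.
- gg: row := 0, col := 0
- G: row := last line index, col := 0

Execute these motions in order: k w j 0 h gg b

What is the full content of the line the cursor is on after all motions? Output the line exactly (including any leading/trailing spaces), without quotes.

After 1 (k): row=0 col=0 char='c'
After 2 (w): row=0 col=5 char='r'
After 3 (j): row=1 col=5 char='s'
After 4 (0): row=1 col=0 char='s'
After 5 (h): row=1 col=0 char='s'
After 6 (gg): row=0 col=0 char='c'
After 7 (b): row=0 col=0 char='c'

Answer: cat  rain  bird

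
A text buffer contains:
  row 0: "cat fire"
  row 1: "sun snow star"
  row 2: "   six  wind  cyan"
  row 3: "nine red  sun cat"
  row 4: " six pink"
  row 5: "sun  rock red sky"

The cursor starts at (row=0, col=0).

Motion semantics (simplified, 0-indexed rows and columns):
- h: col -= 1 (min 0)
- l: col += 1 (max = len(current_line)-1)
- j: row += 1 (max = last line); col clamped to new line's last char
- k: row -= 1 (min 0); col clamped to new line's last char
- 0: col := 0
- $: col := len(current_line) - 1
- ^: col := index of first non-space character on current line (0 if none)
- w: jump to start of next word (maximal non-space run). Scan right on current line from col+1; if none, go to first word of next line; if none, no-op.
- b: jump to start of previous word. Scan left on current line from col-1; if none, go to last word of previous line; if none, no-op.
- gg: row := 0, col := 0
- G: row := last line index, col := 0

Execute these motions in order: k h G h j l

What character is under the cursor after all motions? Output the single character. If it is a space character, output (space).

After 1 (k): row=0 col=0 char='c'
After 2 (h): row=0 col=0 char='c'
After 3 (G): row=5 col=0 char='s'
After 4 (h): row=5 col=0 char='s'
After 5 (j): row=5 col=0 char='s'
After 6 (l): row=5 col=1 char='u'

Answer: u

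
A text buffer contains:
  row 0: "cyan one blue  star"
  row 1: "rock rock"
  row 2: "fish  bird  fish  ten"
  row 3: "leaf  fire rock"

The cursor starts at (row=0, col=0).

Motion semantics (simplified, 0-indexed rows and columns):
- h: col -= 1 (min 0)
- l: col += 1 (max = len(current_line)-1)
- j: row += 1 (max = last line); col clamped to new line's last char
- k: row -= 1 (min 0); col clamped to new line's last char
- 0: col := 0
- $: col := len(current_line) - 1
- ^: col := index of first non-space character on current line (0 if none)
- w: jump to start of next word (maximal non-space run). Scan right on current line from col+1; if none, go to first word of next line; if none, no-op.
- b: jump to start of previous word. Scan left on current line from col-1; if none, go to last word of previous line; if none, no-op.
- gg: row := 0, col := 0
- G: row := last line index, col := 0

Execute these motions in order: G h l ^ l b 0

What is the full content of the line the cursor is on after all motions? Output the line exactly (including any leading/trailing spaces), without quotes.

Answer: leaf  fire rock

Derivation:
After 1 (G): row=3 col=0 char='l'
After 2 (h): row=3 col=0 char='l'
After 3 (l): row=3 col=1 char='e'
After 4 (^): row=3 col=0 char='l'
After 5 (l): row=3 col=1 char='e'
After 6 (b): row=3 col=0 char='l'
After 7 (0): row=3 col=0 char='l'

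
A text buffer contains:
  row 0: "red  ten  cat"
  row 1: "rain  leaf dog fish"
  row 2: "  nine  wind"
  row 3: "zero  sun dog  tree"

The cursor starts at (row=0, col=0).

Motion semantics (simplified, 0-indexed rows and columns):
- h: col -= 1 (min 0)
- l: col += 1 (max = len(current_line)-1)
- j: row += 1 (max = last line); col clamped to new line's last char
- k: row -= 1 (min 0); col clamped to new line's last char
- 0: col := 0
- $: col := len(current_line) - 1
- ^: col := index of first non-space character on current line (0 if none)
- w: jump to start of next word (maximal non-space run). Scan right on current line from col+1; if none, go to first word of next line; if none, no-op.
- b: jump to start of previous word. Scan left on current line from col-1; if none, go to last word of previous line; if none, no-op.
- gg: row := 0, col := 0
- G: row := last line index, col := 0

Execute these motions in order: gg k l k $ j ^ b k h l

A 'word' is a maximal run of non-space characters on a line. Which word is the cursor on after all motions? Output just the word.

After 1 (gg): row=0 col=0 char='r'
After 2 (k): row=0 col=0 char='r'
After 3 (l): row=0 col=1 char='e'
After 4 (k): row=0 col=1 char='e'
After 5 ($): row=0 col=12 char='t'
After 6 (j): row=1 col=12 char='o'
After 7 (^): row=1 col=0 char='r'
After 8 (b): row=0 col=10 char='c'
After 9 (k): row=0 col=10 char='c'
After 10 (h): row=0 col=9 char='_'
After 11 (l): row=0 col=10 char='c'

Answer: cat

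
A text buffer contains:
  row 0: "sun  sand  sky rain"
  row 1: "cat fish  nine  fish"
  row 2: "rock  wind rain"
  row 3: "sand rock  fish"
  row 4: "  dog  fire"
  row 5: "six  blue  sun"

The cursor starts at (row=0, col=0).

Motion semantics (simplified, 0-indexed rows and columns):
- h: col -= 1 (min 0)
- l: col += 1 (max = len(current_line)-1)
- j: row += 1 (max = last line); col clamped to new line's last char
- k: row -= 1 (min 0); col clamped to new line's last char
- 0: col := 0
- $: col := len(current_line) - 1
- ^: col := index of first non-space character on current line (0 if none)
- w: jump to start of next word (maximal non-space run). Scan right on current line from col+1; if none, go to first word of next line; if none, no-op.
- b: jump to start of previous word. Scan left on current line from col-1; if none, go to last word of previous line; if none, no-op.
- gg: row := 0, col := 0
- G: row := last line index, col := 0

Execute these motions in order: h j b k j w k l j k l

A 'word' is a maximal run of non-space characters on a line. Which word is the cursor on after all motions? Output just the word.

Answer: rain

Derivation:
After 1 (h): row=0 col=0 char='s'
After 2 (j): row=1 col=0 char='c'
After 3 (b): row=0 col=15 char='r'
After 4 (k): row=0 col=15 char='r'
After 5 (j): row=1 col=15 char='_'
After 6 (w): row=1 col=16 char='f'
After 7 (k): row=0 col=16 char='a'
After 8 (l): row=0 col=17 char='i'
After 9 (j): row=1 col=17 char='i'
After 10 (k): row=0 col=17 char='i'
After 11 (l): row=0 col=18 char='n'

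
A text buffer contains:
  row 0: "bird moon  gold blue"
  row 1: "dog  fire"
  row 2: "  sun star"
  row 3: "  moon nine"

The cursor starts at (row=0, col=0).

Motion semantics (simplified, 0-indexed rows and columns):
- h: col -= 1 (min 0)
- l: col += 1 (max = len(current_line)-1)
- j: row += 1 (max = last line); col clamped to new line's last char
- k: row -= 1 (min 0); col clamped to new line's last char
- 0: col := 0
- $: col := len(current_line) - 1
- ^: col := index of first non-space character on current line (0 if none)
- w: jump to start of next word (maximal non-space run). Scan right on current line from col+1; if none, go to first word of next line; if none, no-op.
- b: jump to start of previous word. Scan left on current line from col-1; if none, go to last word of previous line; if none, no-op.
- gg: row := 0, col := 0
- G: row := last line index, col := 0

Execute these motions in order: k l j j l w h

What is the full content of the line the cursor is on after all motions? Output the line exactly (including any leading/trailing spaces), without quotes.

After 1 (k): row=0 col=0 char='b'
After 2 (l): row=0 col=1 char='i'
After 3 (j): row=1 col=1 char='o'
After 4 (j): row=2 col=1 char='_'
After 5 (l): row=2 col=2 char='s'
After 6 (w): row=2 col=6 char='s'
After 7 (h): row=2 col=5 char='_'

Answer:   sun star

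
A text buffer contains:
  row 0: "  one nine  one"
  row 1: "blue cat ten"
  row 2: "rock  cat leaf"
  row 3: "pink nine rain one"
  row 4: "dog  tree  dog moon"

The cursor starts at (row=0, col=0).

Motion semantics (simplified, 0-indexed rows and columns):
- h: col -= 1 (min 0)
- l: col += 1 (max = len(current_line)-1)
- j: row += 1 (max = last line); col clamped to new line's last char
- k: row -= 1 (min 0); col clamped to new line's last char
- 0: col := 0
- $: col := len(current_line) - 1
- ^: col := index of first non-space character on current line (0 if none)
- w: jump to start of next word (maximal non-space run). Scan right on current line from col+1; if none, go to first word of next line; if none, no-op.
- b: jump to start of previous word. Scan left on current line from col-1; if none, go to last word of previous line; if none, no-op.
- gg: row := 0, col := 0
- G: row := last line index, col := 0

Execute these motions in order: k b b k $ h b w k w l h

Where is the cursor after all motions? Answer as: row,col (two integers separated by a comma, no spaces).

After 1 (k): row=0 col=0 char='_'
After 2 (b): row=0 col=0 char='_'
After 3 (b): row=0 col=0 char='_'
After 4 (k): row=0 col=0 char='_'
After 5 ($): row=0 col=14 char='e'
After 6 (h): row=0 col=13 char='n'
After 7 (b): row=0 col=12 char='o'
After 8 (w): row=1 col=0 char='b'
After 9 (k): row=0 col=0 char='_'
After 10 (w): row=0 col=2 char='o'
After 11 (l): row=0 col=3 char='n'
After 12 (h): row=0 col=2 char='o'

Answer: 0,2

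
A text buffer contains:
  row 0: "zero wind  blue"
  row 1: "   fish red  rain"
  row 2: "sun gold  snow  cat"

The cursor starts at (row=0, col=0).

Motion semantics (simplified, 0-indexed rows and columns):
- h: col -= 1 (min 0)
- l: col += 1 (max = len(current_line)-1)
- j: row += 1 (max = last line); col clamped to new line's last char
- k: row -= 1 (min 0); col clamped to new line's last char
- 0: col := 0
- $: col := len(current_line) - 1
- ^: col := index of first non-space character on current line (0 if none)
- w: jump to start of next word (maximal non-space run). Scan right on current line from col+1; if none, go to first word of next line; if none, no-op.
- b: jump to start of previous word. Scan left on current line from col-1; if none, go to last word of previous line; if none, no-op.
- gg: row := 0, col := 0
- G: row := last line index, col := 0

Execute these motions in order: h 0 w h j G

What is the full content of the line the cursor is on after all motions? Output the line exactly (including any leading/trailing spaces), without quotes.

After 1 (h): row=0 col=0 char='z'
After 2 (0): row=0 col=0 char='z'
After 3 (w): row=0 col=5 char='w'
After 4 (h): row=0 col=4 char='_'
After 5 (j): row=1 col=4 char='i'
After 6 (G): row=2 col=0 char='s'

Answer: sun gold  snow  cat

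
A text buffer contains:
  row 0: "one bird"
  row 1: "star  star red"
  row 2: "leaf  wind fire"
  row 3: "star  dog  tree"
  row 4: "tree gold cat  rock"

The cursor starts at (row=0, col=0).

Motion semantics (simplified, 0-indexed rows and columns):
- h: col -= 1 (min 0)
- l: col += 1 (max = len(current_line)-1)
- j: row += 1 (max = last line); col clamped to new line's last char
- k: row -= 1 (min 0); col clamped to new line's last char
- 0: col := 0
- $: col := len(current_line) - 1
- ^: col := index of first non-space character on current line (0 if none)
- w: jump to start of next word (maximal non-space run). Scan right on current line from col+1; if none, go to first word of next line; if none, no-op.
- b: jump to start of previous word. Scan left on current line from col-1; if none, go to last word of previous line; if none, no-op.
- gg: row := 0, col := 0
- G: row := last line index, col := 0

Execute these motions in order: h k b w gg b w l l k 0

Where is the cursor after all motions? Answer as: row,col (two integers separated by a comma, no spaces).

After 1 (h): row=0 col=0 char='o'
After 2 (k): row=0 col=0 char='o'
After 3 (b): row=0 col=0 char='o'
After 4 (w): row=0 col=4 char='b'
After 5 (gg): row=0 col=0 char='o'
After 6 (b): row=0 col=0 char='o'
After 7 (w): row=0 col=4 char='b'
After 8 (l): row=0 col=5 char='i'
After 9 (l): row=0 col=6 char='r'
After 10 (k): row=0 col=6 char='r'
After 11 (0): row=0 col=0 char='o'

Answer: 0,0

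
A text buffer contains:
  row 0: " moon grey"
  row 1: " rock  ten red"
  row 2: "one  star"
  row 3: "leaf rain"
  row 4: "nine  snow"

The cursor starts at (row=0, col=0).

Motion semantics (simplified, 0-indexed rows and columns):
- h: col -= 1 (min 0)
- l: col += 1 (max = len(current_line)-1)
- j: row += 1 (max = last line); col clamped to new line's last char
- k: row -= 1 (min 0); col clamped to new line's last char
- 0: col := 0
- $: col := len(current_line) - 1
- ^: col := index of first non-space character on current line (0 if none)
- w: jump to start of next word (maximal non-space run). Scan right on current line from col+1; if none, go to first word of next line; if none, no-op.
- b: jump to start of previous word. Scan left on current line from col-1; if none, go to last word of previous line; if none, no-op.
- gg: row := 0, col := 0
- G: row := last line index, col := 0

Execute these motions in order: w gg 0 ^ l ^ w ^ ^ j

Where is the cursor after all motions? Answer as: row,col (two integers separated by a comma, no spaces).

After 1 (w): row=0 col=1 char='m'
After 2 (gg): row=0 col=0 char='_'
After 3 (0): row=0 col=0 char='_'
After 4 (^): row=0 col=1 char='m'
After 5 (l): row=0 col=2 char='o'
After 6 (^): row=0 col=1 char='m'
After 7 (w): row=0 col=6 char='g'
After 8 (^): row=0 col=1 char='m'
After 9 (^): row=0 col=1 char='m'
After 10 (j): row=1 col=1 char='r'

Answer: 1,1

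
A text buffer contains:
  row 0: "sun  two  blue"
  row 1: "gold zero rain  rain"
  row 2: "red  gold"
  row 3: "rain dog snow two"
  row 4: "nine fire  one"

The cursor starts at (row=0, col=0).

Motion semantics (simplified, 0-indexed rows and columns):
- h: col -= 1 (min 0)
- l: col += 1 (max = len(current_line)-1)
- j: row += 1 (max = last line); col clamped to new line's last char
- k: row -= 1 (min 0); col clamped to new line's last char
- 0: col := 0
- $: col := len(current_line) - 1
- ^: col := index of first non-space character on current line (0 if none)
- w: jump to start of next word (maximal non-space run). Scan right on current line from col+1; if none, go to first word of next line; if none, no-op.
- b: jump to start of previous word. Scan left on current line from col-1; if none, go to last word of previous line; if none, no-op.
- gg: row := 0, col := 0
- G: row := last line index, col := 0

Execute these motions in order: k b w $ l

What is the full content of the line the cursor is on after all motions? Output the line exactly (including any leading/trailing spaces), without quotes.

After 1 (k): row=0 col=0 char='s'
After 2 (b): row=0 col=0 char='s'
After 3 (w): row=0 col=5 char='t'
After 4 ($): row=0 col=13 char='e'
After 5 (l): row=0 col=13 char='e'

Answer: sun  two  blue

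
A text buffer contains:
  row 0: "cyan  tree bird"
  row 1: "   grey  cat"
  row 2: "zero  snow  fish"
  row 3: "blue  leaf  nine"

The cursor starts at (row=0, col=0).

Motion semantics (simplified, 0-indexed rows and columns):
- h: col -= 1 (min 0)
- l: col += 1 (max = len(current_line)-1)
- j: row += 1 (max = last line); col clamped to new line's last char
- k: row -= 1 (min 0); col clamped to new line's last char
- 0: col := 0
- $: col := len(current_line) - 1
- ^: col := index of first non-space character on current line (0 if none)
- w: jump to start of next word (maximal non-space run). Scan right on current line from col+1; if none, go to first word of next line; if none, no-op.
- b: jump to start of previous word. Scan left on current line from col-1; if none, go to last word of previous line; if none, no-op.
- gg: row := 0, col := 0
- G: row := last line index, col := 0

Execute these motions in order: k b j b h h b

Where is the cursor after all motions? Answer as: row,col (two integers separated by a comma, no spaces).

After 1 (k): row=0 col=0 char='c'
After 2 (b): row=0 col=0 char='c'
After 3 (j): row=1 col=0 char='_'
After 4 (b): row=0 col=11 char='b'
After 5 (h): row=0 col=10 char='_'
After 6 (h): row=0 col=9 char='e'
After 7 (b): row=0 col=6 char='t'

Answer: 0,6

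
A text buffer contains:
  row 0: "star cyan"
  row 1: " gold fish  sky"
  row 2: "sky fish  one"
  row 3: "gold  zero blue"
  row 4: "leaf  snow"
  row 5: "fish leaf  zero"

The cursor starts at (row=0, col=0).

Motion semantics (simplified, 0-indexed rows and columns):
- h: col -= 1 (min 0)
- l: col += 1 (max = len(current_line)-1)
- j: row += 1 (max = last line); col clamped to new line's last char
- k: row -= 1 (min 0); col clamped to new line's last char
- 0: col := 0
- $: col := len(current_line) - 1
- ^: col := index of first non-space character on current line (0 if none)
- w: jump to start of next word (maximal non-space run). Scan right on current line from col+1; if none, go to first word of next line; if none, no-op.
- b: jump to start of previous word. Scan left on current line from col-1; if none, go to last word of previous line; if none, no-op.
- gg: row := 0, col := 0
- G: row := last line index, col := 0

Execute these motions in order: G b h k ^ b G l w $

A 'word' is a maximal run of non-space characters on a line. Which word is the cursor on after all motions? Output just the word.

After 1 (G): row=5 col=0 char='f'
After 2 (b): row=4 col=6 char='s'
After 3 (h): row=4 col=5 char='_'
After 4 (k): row=3 col=5 char='_'
After 5 (^): row=3 col=0 char='g'
After 6 (b): row=2 col=10 char='o'
After 7 (G): row=5 col=0 char='f'
After 8 (l): row=5 col=1 char='i'
After 9 (w): row=5 col=5 char='l'
After 10 ($): row=5 col=14 char='o'

Answer: zero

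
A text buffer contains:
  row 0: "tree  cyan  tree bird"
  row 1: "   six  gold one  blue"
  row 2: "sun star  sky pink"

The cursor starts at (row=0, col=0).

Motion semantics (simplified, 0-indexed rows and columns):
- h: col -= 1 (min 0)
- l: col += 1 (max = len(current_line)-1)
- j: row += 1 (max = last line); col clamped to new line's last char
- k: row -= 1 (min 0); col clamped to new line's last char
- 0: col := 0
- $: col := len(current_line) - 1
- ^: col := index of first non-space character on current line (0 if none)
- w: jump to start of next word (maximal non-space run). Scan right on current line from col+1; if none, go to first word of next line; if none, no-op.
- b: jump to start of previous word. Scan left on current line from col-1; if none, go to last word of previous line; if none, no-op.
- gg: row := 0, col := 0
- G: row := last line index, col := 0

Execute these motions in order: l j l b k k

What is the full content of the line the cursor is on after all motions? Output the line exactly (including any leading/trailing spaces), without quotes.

After 1 (l): row=0 col=1 char='r'
After 2 (j): row=1 col=1 char='_'
After 3 (l): row=1 col=2 char='_'
After 4 (b): row=0 col=17 char='b'
After 5 (k): row=0 col=17 char='b'
After 6 (k): row=0 col=17 char='b'

Answer: tree  cyan  tree bird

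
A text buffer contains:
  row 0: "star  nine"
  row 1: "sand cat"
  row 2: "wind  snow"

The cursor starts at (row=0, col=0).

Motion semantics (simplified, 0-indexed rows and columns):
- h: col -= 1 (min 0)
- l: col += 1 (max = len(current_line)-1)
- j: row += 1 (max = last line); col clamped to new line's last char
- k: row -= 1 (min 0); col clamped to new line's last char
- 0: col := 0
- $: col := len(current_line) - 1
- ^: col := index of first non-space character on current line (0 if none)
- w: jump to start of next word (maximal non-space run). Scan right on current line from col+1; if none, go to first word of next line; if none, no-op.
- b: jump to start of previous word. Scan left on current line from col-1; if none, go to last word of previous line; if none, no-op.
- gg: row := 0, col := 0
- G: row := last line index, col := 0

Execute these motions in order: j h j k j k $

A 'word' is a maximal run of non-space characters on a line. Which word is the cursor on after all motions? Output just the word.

Answer: cat

Derivation:
After 1 (j): row=1 col=0 char='s'
After 2 (h): row=1 col=0 char='s'
After 3 (j): row=2 col=0 char='w'
After 4 (k): row=1 col=0 char='s'
After 5 (j): row=2 col=0 char='w'
After 6 (k): row=1 col=0 char='s'
After 7 ($): row=1 col=7 char='t'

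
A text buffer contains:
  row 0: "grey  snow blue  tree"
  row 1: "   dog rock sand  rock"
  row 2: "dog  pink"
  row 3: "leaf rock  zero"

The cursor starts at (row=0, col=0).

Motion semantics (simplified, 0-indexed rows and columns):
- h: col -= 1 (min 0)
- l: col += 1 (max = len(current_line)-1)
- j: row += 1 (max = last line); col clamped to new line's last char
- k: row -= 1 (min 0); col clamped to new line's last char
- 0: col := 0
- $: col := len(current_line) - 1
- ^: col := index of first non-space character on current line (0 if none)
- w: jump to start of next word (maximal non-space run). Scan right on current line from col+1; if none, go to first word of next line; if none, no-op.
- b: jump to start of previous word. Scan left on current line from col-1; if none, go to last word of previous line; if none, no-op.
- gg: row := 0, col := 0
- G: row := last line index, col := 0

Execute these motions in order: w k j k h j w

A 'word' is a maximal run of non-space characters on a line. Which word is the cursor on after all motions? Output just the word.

Answer: rock

Derivation:
After 1 (w): row=0 col=6 char='s'
After 2 (k): row=0 col=6 char='s'
After 3 (j): row=1 col=6 char='_'
After 4 (k): row=0 col=6 char='s'
After 5 (h): row=0 col=5 char='_'
After 6 (j): row=1 col=5 char='g'
After 7 (w): row=1 col=7 char='r'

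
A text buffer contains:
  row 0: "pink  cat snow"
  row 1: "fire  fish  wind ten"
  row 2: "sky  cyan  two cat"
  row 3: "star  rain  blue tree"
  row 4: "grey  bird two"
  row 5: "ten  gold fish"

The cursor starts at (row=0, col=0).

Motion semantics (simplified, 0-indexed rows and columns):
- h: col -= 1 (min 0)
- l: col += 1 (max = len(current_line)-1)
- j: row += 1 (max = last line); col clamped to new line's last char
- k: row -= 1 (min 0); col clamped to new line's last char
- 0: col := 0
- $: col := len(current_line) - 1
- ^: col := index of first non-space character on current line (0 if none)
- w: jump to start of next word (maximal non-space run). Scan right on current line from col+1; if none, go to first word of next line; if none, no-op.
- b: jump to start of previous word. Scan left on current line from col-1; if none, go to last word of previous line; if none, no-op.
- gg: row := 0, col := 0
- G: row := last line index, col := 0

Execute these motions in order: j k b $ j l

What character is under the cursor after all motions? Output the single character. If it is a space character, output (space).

Answer: n

Derivation:
After 1 (j): row=1 col=0 char='f'
After 2 (k): row=0 col=0 char='p'
After 3 (b): row=0 col=0 char='p'
After 4 ($): row=0 col=13 char='w'
After 5 (j): row=1 col=13 char='i'
After 6 (l): row=1 col=14 char='n'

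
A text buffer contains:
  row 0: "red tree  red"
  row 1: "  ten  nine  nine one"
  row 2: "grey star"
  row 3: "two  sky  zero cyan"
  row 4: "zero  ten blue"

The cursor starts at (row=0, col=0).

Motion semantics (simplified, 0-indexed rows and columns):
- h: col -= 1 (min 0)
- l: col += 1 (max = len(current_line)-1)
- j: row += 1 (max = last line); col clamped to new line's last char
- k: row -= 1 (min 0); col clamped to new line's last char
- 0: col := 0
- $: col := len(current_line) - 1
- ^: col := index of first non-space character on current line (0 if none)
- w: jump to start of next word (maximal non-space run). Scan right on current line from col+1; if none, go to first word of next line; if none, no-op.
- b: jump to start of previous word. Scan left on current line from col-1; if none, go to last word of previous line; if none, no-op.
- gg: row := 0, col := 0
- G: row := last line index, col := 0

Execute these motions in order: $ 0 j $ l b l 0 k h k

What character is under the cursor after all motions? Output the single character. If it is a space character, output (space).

After 1 ($): row=0 col=12 char='d'
After 2 (0): row=0 col=0 char='r'
After 3 (j): row=1 col=0 char='_'
After 4 ($): row=1 col=20 char='e'
After 5 (l): row=1 col=20 char='e'
After 6 (b): row=1 col=18 char='o'
After 7 (l): row=1 col=19 char='n'
After 8 (0): row=1 col=0 char='_'
After 9 (k): row=0 col=0 char='r'
After 10 (h): row=0 col=0 char='r'
After 11 (k): row=0 col=0 char='r'

Answer: r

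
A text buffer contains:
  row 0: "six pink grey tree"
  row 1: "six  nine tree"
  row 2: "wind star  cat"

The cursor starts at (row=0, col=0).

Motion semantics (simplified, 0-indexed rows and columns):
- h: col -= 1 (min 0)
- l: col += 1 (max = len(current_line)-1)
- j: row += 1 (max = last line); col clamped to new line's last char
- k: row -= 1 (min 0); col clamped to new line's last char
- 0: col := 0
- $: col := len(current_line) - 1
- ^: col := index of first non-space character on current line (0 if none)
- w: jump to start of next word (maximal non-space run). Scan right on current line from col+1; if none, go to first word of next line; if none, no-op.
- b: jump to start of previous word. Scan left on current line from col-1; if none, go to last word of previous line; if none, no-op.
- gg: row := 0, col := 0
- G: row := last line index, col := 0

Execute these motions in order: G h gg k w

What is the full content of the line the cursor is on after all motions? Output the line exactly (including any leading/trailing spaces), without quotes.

Answer: six pink grey tree

Derivation:
After 1 (G): row=2 col=0 char='w'
After 2 (h): row=2 col=0 char='w'
After 3 (gg): row=0 col=0 char='s'
After 4 (k): row=0 col=0 char='s'
After 5 (w): row=0 col=4 char='p'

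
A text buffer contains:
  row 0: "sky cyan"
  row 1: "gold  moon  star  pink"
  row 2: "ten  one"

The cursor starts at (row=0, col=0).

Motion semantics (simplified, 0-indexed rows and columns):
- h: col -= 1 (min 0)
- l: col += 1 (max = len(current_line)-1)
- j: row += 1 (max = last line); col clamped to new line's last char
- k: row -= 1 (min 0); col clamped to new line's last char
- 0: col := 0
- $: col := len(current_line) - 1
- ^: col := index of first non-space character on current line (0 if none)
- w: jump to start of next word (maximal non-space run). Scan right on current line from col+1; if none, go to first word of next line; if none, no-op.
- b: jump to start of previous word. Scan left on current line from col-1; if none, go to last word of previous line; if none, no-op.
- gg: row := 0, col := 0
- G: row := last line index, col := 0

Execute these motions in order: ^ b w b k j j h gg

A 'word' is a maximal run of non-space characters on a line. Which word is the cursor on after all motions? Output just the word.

After 1 (^): row=0 col=0 char='s'
After 2 (b): row=0 col=0 char='s'
After 3 (w): row=0 col=4 char='c'
After 4 (b): row=0 col=0 char='s'
After 5 (k): row=0 col=0 char='s'
After 6 (j): row=1 col=0 char='g'
After 7 (j): row=2 col=0 char='t'
After 8 (h): row=2 col=0 char='t'
After 9 (gg): row=0 col=0 char='s'

Answer: sky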